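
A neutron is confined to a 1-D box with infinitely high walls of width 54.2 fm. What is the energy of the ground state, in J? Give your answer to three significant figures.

For an infinite well E_n = n²h²/(8m_nL²), so E_1 = h²/(8m_nL²) = (6.626×10^-34)²/(8·1.675×10^-27·(5.42×10^-14 m)²) = 1.115×10^-14 J.

E_1 = 1.12×10^-14 J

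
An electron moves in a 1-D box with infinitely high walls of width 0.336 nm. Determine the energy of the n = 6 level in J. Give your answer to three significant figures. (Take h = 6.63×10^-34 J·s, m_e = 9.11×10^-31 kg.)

E_6 = 1.92×10^-17 J

For an infinite well E_n = n²h²/(8m_eL²), so E_1 = h²/(8m_eL²) = (6.63×10^-34)²/(8·9.11×10^-31·(3.36×10^-10 m)²) = 5.342×10^-19 J.
Then E_6 = 6²·E_1 = 36·5.342×10^-19 J = 1.92×10^-17 J.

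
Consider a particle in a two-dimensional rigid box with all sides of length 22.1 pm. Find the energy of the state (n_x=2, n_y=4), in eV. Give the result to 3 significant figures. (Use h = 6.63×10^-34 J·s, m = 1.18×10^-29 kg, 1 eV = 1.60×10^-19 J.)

For a 2D rectangular well E = (h²/8m)·Σ n_i²/L_i² = (6.63×10^-34)²/(8·1.18×10^-29) · [2²/(22.1 pm)² + 4²/(22.1 pm)²].
Evaluating gives E = 1.907×10^-16 J = 1.19×10^3 eV.

E = 1.19×10^3 eV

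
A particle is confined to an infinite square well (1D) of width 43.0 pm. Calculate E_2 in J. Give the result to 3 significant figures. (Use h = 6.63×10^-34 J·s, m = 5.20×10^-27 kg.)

For an infinite well E_n = n²h²/(8mL²), so E_1 = h²/(8mL²) = (6.63×10^-34)²/(8·5.20×10^-27·(4.30×10^-11 m)²) = 5.715×10^-21 J.
Then E_2 = 2²·E_1 = 4·5.715×10^-21 J = 2.29×10^-20 J.

E_2 = 2.29×10^-20 J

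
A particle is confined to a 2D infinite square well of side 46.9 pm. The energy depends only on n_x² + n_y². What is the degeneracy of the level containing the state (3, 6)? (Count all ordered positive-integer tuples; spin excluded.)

degeneracy = 2

The level has n_x² + n_y² = 45. The ordered positive-integer solutions are (3, 6), (6, 3).
That gives 2 states.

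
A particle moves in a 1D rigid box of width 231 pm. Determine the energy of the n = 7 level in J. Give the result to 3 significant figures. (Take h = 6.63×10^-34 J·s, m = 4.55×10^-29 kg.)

For an infinite well E_n = n²h²/(8mL²), so E_1 = h²/(8mL²) = (6.63×10^-34)²/(8·4.55×10^-29·(2.31×10^-10 m)²) = 2.263×10^-20 J.
Then E_7 = 7²·E_1 = 49·2.263×10^-20 J = 1.11×10^-18 J.

E_7 = 1.11×10^-18 J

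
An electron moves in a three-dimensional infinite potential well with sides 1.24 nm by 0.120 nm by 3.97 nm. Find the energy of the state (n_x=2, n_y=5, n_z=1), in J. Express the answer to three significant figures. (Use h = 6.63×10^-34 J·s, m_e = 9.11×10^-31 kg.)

For a 3D rectangular well E = (h²/8m_e)·Σ n_i²/L_i² = (6.63×10^-34)²/(8·9.11×10^-31) · [2²/(1.24 nm)² + 5²/(0.120 nm)² + 1²/(3.97 nm)²].
Evaluating gives E = 1.05×10^-16 J.

E = 1.05×10^-16 J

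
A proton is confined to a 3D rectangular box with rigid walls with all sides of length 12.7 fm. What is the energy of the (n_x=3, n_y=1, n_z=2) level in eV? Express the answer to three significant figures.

For a 3D rectangular well E = (h²/8m_p)·Σ n_i²/L_i² = (6.626×10^-34)²/(8·1.673×10^-27) · [3²/(12.7 fm)² + 1²/(12.7 fm)² + 2²/(12.7 fm)²].
Evaluating gives E = 2.847×10^-12 J = 1.78×10^7 eV.

E = 1.78×10^7 eV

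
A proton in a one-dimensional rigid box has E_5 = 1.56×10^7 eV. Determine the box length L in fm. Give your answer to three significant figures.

L = 18.1 fm

From E_n = n²h²/(8m_pL²), L = n·h/√(8m_pE_n).
E_5 = 1.56×10^7 eV = 2.499×10^-12 J, so L = 5·6.626×10^-34/√(8·1.673×10^-27·2.499×10^-12) = 1.81×10^-14 m = 18.1 fm.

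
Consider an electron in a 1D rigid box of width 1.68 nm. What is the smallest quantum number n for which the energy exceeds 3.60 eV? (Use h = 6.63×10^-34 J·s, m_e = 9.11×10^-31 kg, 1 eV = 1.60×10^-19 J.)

E_1 = h²/(8m_eL²) = 2.137×10^-20 J = 0.1336 eV.
Need n² > 3.60/0.1336 = 26.95, i.e. n > 5.191.
The smallest integer satisfying this is n = 6.

n = 6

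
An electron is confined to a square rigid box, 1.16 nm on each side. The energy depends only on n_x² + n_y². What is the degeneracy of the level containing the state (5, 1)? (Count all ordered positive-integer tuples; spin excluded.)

degeneracy = 2

The level has n_x² + n_y² = 26. The ordered positive-integer solutions are (1, 5), (5, 1).
That gives 2 states.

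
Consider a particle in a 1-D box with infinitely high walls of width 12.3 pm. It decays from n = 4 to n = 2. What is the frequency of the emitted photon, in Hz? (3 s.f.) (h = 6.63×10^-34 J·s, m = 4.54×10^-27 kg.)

f = 1.45×10^15 Hz

E_1 = h²/(8mL²) = 8.000×10^-20 J and ΔE = (4² − 2²)E_1 = 9.600×10^-19 J.
f = ΔE/h = 9.600×10^-19/6.63×10^-34 = 1.45×10^15 Hz.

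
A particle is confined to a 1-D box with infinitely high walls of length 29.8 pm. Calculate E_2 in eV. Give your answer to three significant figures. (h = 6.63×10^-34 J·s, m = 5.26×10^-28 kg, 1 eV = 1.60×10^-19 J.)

E_2 = 2.94 eV

For an infinite well E_n = n²h²/(8mL²), so E_1 = h²/(8mL²) = (6.63×10^-34)²/(8·5.26×10^-28·(2.98×10^-11 m)²) = 1.176×10^-19 J.
Then E_2 = 2²·E_1 = 4·1.176×10^-19 J = 4.704×10^-19 J.
Converting, E_2 = 4.704×10^-19 J / (1.60×10^-19 J/eV) = 2.94 eV.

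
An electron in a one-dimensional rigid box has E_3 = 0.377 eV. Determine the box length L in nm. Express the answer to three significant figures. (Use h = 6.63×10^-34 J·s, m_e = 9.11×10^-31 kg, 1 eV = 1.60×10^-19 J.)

L = 3.00 nm

From E_n = n²h²/(8m_eL²), L = n·h/√(8m_eE_n).
E_3 = 0.377 eV = 6.032×10^-20 J, so L = 3·6.63×10^-34/√(8·9.11×10^-31·6.032×10^-20) = 3.00×10^-9 m = 3.00 nm.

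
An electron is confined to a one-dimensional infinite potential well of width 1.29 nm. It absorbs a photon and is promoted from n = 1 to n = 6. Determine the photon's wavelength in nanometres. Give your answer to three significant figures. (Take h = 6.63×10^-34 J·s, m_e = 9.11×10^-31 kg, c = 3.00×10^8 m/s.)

λ = 157 nm

E_1 = h²/(8m_eL²) = 3.624×10^-20 J, so ΔE = (6² − 1²)E_1 = 1.268×10^-18 J.
λ = hc/ΔE = (6.63×10^-34·3.00×10^8)/1.268×10^-18 = 1.57×10^-7 m = 157 nm.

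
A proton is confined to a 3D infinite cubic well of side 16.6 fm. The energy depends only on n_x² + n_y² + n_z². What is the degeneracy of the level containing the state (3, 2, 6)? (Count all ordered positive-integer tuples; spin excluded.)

degeneracy = 6

The level has n_x² + n_y² + n_z² = 49. The ordered positive-integer solutions are (2, 3, 6), (2, 6, 3), (3, 2, 6), (3, 6, 2), (6, 2, 3), (6, 3, 2).
That gives 6 states.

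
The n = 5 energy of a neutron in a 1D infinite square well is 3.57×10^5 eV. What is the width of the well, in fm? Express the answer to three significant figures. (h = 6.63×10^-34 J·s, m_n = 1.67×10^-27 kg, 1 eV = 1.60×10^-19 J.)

From E_n = n²h²/(8m_nL²), L = n·h/√(8m_nE_n).
E_5 = 3.57×10^5 eV = 5.712×10^-14 J, so L = 5·6.63×10^-34/√(8·1.67×10^-27·5.712×10^-14) = 1.20×10^-13 m = 120 fm.

L = 120 fm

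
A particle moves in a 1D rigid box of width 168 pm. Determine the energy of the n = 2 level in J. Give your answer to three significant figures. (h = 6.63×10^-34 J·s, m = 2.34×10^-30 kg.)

For an infinite well E_n = n²h²/(8mL²), so E_1 = h²/(8mL²) = (6.63×10^-34)²/(8·2.34×10^-30·(1.68×10^-10 m)²) = 8.320×10^-19 J.
Then E_2 = 2²·E_1 = 4·8.320×10^-19 J = 3.33×10^-18 J.

E_2 = 3.33×10^-18 J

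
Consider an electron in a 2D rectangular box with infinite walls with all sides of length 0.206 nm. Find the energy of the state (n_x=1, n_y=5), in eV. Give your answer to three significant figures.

For a 2D rectangular well E = (h²/8m_e)·Σ n_i²/L_i² = (6.626×10^-34)²/(8·9.109×10^-31) · [1²/(0.206 nm)² + 5²/(0.206 nm)²].
Evaluating gives E = 3.691×10^-17 J = 230 eV.

E = 230 eV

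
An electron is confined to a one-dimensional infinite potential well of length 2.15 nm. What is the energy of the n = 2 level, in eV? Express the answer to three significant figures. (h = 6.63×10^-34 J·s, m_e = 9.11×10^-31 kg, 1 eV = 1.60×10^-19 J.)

E_2 = 0.326 eV

For an infinite well E_n = n²h²/(8m_eL²), so E_1 = h²/(8m_eL²) = (6.63×10^-34)²/(8·9.11×10^-31·(2.15×10^-9 m)²) = 1.305×10^-20 J.
Then E_2 = 2²·E_1 = 4·1.305×10^-20 J = 5.220×10^-20 J.
Converting, E_2 = 5.220×10^-20 J / (1.60×10^-19 J/eV) = 0.326 eV.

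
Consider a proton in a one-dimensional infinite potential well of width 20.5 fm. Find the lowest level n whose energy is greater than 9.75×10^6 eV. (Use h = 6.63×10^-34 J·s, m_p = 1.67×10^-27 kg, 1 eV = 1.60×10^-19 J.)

E_1 = h²/(8m_pL²) = 7.829×10^-14 J = 4.893×10^5 eV.
Need n² > 9.75×10^6/4.893×10^5 = 19.93, i.e. n > 4.464.
The smallest integer satisfying this is n = 5.

n = 5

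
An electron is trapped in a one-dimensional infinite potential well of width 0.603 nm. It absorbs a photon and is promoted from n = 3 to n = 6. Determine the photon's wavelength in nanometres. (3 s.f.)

λ = 44.4 nm

E_1 = h²/(8m_eL²) = 1.657×10^-19 J, so ΔE = (6² − 3²)E_1 = 4.474×10^-18 J.
λ = hc/ΔE = (6.626×10^-34·2.998×10^8)/4.474×10^-18 = 4.44×10^-8 m = 44.4 nm.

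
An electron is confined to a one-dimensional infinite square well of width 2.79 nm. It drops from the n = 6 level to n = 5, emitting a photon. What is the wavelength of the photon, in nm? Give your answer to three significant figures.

E_1 = h²/(8m_eL²) = 7.740×10^-21 J, so ΔE = (6² − 5²)E_1 = 8.514×10^-20 J.
λ = hc/ΔE = (6.626×10^-34·2.998×10^8)/8.514×10^-20 = 2.33×10^-6 m = 2.33×10^3 nm.

λ = 2.33×10^3 nm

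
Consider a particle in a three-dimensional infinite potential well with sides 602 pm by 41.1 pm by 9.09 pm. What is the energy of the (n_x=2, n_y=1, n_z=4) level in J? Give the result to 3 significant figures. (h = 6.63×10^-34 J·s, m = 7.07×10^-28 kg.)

For a 3D rectangular well E = (h²/8m)·Σ n_i²/L_i² = (6.63×10^-34)²/(8·7.07×10^-28) · [2²/(602 pm)² + 1²/(41.1 pm)² + 4²/(9.09 pm)²].
Evaluating gives E = 1.51×10^-17 J.

E = 1.51×10^-17 J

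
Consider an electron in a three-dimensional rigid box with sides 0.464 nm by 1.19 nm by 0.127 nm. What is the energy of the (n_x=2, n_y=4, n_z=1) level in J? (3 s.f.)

E = 5.54×10^-18 J

For a 3D rectangular well E = (h²/8m_e)·Σ n_i²/L_i² = (6.626×10^-34)²/(8·9.109×10^-31) · [2²/(0.464 nm)² + 4²/(1.19 nm)² + 1²/(0.127 nm)²].
Evaluating gives E = 5.54×10^-18 J.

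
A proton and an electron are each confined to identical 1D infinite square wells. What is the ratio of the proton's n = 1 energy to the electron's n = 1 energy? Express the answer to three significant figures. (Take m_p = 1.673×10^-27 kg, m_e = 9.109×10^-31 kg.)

E_n ∝ 1/m at fixed n and L, so the ratio is m_e/m_p = 9.109×10^-31/1.673×10^-27 = 5.44×10^-4.

5.44×10^-4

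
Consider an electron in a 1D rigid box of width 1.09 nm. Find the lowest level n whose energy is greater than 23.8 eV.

E_1 = h²/(8m_eL²) = 5.071×10^-20 J = 0.3165 eV.
Need n² > 23.8/0.3165 = 75.20, i.e. n > 8.672.
The smallest integer satisfying this is n = 9.

n = 9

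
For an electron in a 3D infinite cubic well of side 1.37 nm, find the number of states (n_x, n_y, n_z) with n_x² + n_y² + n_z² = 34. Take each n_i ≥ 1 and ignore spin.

The level has n_x² + n_y² + n_z² = 34. The ordered positive-integer solutions are (3, 3, 4), (3, 4, 3), (4, 3, 3).
That gives 3 states.

degeneracy = 3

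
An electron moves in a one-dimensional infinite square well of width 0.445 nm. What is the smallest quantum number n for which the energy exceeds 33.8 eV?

E_1 = h²/(8m_eL²) = 3.042×10^-19 J = 1.899 eV.
Need n² > 33.8/1.899 = 17.80, i.e. n > 4.219.
The smallest integer satisfying this is n = 5.

n = 5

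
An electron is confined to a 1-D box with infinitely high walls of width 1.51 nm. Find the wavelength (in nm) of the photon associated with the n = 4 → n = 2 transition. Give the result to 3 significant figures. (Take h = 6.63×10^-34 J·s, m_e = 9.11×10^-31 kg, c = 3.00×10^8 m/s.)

E_1 = h²/(8m_eL²) = 2.645×10^-20 J, so ΔE = (4² − 2²)E_1 = 3.174×10^-19 J.
λ = hc/ΔE = (6.63×10^-34·3.00×10^8)/3.174×10^-19 = 6.27×10^-7 m = 627 nm.

λ = 627 nm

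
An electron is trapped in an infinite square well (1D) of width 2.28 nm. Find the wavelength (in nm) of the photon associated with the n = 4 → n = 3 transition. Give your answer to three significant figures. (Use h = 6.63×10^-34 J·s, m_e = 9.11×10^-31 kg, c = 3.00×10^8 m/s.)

λ = 2.45×10^3 nm

E_1 = h²/(8m_eL²) = 1.160×10^-20 J, so ΔE = (4² − 3²)E_1 = 8.120×10^-20 J.
λ = hc/ΔE = (6.63×10^-34·3.00×10^8)/8.120×10^-20 = 2.45×10^-6 m = 2.45×10^3 nm.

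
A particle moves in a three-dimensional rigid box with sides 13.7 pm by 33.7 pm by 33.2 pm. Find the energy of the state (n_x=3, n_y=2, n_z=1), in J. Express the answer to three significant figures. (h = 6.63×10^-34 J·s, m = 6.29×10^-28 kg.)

For a 3D rectangular well E = (h²/8m)·Σ n_i²/L_i² = (6.63×10^-34)²/(8·6.29×10^-28) · [3²/(13.7 pm)² + 2²/(33.7 pm)² + 1²/(33.2 pm)²].
Evaluating gives E = 4.58×10^-18 J.

E = 4.58×10^-18 J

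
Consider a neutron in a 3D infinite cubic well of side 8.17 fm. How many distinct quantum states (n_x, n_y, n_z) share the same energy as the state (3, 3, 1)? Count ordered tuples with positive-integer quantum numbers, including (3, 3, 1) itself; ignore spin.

degeneracy = 3

The level has n_x² + n_y² + n_z² = 19. The ordered positive-integer solutions are (1, 3, 3), (3, 1, 3), (3, 3, 1).
That gives 3 states.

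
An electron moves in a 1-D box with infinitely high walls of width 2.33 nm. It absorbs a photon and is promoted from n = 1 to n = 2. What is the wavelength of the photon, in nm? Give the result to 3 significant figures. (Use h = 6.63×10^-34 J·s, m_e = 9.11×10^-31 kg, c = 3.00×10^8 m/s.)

E_1 = h²/(8m_eL²) = 1.111×10^-20 J, so ΔE = (2² − 1²)E_1 = 3.333×10^-20 J.
λ = hc/ΔE = (6.63×10^-34·3.00×10^8)/3.333×10^-20 = 5.97×10^-6 m = 5.97×10^3 nm.

λ = 5.97×10^3 nm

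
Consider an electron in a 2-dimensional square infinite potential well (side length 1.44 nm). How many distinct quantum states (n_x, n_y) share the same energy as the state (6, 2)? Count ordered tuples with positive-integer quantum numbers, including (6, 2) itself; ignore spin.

degeneracy = 2

The level has n_x² + n_y² = 40. The ordered positive-integer solutions are (2, 6), (6, 2).
That gives 2 states.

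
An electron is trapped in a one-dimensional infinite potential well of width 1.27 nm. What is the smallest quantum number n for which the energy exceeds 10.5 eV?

E_1 = h²/(8m_eL²) = 3.735×10^-20 J = 0.2331 eV.
Need n² > 10.5/0.2331 = 45.05, i.e. n > 6.712.
The smallest integer satisfying this is n = 7.

n = 7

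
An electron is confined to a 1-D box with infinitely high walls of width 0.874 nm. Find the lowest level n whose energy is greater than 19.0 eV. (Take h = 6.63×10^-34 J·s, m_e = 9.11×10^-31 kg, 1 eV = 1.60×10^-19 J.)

n = 7

E_1 = h²/(8m_eL²) = 7.896×10^-20 J = 0.4935 eV.
Need n² > 19.0/0.4935 = 38.50, i.e. n > 6.205.
The smallest integer satisfying this is n = 7.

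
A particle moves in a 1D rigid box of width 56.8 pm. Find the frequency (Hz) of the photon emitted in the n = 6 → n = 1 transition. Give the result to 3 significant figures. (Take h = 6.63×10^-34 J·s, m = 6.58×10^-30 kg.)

E_1 = h²/(8mL²) = 2.588×10^-18 J and ΔE = (6² − 1²)E_1 = 9.058×10^-17 J.
f = ΔE/h = 9.058×10^-17/6.63×10^-34 = 1.37×10^17 Hz.

f = 1.37×10^17 Hz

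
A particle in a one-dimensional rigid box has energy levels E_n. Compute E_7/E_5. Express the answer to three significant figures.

E_n ∝ n², so E_7/E_5 = 7²/5² = 49/25 = 1.96.

1.96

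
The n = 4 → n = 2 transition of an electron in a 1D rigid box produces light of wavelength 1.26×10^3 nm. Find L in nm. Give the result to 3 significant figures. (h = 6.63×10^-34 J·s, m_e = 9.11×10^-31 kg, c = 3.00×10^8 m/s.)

The photon carries ΔE = hc/λ = 6.63×10^-34·3.00×10^8/1.26×10^-6 m = 1.579×10^-19 J.
Since ΔE = (4² − 2²)E_1, E_1 = 1.316×10^-20 J, and L = h/√(8m_eE_1) = 2.14×10^-9 m = 2.14 nm.

L = 2.14 nm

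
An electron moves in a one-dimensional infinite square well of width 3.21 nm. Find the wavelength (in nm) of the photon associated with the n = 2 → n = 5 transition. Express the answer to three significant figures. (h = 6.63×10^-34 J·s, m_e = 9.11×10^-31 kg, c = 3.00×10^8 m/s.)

E_1 = h²/(8m_eL²) = 5.853×10^-21 J, so ΔE = (5² − 2²)E_1 = 1.229×10^-19 J.
λ = hc/ΔE = (6.63×10^-34·3.00×10^8)/1.229×10^-19 = 1.62×10^-6 m = 1.62×10^3 nm.

λ = 1.62×10^3 nm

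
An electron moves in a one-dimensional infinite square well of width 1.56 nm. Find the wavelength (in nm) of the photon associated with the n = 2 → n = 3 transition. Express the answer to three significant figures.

λ = 1.60×10^3 nm

E_1 = h²/(8m_eL²) = 2.476×10^-20 J, so ΔE = (3² − 2²)E_1 = 1.238×10^-19 J.
λ = hc/ΔE = (6.626×10^-34·2.998×10^8)/1.238×10^-19 = 1.60×10^-6 m = 1.60×10^3 nm.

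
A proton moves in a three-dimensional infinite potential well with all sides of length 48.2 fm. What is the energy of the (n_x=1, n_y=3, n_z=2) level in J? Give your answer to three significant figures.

E = 1.98×10^-13 J

For a 3D rectangular well E = (h²/8m_p)·Σ n_i²/L_i² = (6.626×10^-34)²/(8·1.673×10^-27) · [1²/(48.2 fm)² + 3²/(48.2 fm)² + 2²/(48.2 fm)²].
Evaluating gives E = 1.98×10^-13 J.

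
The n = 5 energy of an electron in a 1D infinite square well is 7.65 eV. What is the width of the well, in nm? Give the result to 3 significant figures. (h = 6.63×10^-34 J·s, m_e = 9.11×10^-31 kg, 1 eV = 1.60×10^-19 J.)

From E_n = n²h²/(8m_eL²), L = n·h/√(8m_eE_n).
E_5 = 7.65 eV = 1.224×10^-18 J, so L = 5·6.63×10^-34/√(8·9.11×10^-31·1.224×10^-18) = 1.11×10^-9 m = 1.11 nm.

L = 1.11 nm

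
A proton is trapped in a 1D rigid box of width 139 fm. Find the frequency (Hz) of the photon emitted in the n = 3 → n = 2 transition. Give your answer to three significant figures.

f = 1.28×10^19 Hz

E_1 = h²/(8m_pL²) = 1.698×10^-15 J and ΔE = (3² − 2²)E_1 = 8.490×10^-15 J.
f = ΔE/h = 8.490×10^-15/6.626×10^-34 = 1.28×10^19 Hz.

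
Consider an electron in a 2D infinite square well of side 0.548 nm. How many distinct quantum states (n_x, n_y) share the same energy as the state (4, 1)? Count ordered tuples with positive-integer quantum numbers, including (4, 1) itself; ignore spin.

degeneracy = 2

The level has n_x² + n_y² = 17. The ordered positive-integer solutions are (1, 4), (4, 1).
That gives 2 states.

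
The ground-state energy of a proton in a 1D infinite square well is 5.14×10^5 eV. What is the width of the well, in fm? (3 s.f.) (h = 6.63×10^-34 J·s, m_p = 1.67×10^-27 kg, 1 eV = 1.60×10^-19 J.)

L = 20.0 fm

From E_n = n²h²/(8m_pL²), L = n·h/√(8m_pE_n).
E_1 = 5.14×10^5 eV = 8.224×10^-14 J, so L = 1·6.63×10^-34/√(8·1.67×10^-27·8.224×10^-14) = 2.00×10^-14 m = 20.0 fm.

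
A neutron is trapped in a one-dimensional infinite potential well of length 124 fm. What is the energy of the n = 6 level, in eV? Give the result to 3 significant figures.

E_6 = 4.79×10^5 eV

For an infinite well E_n = n²h²/(8m_nL²), so E_1 = h²/(8m_nL²) = (6.626×10^-34)²/(8·1.675×10^-27·(1.24×10^-13 m)²) = 2.131×10^-15 J.
Then E_6 = 6²·E_1 = 36·2.131×10^-15 J = 7.672×10^-14 J.
Converting, E_6 = 7.672×10^-14 J / (1.602×10^-19 J/eV) = 4.79×10^5 eV.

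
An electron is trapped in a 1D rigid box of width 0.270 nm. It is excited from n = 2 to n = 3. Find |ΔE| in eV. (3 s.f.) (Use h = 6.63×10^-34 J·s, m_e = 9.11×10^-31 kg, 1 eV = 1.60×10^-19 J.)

|ΔE| = 25.9 eV

E_1 = h²/(8m_eL²) = 8.274×10^-19 J.
|ΔE| = |2² − 3²|·E_1 = 5·8.274×10^-19 J = 4.137×10^-18 J = 25.9 eV.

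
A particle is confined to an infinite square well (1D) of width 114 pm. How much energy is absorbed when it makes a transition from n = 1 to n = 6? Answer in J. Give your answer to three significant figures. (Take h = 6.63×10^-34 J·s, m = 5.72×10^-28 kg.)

E_1 = h²/(8mL²) = 7.391×10^-21 J.
|ΔE| = |1² − 6²|·E_1 = 35·7.391×10^-21 J = 2.59×10^-19 J.

|ΔE| = 2.59×10^-19 J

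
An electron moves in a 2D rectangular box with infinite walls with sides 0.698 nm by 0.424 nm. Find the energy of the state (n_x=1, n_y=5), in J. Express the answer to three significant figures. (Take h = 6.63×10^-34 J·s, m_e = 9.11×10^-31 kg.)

E = 8.51×10^-18 J

For a 2D rectangular well E = (h²/8m_e)·Σ n_i²/L_i² = (6.63×10^-34)²/(8·9.11×10^-31) · [1²/(0.698 nm)² + 5²/(0.424 nm)²].
Evaluating gives E = 8.51×10^-18 J.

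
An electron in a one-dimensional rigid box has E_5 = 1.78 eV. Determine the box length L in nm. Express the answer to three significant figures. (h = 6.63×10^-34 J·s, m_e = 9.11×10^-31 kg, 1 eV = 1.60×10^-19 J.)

From E_n = n²h²/(8m_eL²), L = n·h/√(8m_eE_n).
E_5 = 1.78 eV = 2.848×10^-19 J, so L = 5·6.63×10^-34/√(8·9.11×10^-31·2.848×10^-19) = 2.30×10^-9 m = 2.30 nm.

L = 2.30 nm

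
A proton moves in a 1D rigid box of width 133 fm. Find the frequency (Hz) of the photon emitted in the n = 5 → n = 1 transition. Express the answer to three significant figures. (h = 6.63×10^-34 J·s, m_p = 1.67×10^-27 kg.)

E_1 = h²/(8m_pL²) = 1.860×10^-15 J and ΔE = (5² − 1²)E_1 = 4.464×10^-14 J.
f = ΔE/h = 4.464×10^-14/6.63×10^-34 = 6.73×10^19 Hz.

f = 6.73×10^19 Hz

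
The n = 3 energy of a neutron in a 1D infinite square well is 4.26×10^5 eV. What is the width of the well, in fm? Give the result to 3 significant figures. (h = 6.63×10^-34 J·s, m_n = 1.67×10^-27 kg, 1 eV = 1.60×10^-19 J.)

From E_n = n²h²/(8m_nL²), L = n·h/√(8m_nE_n).
E_3 = 4.26×10^5 eV = 6.816×10^-14 J, so L = 3·6.63×10^-34/√(8·1.67×10^-27·6.816×10^-14) = 6.59×10^-14 m = 65.9 fm.

L = 65.9 fm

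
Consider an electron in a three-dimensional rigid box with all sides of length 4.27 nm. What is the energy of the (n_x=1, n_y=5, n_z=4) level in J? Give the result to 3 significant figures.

E = 1.39×10^-19 J

For a 3D rectangular well E = (h²/8m_e)·Σ n_i²/L_i² = (6.626×10^-34)²/(8·9.109×10^-31) · [1²/(4.27 nm)² + 5²/(4.27 nm)² + 4²/(4.27 nm)²].
Evaluating gives E = 1.39×10^-19 J.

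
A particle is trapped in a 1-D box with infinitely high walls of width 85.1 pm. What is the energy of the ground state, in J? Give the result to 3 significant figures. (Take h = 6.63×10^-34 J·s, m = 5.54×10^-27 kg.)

E_1 = 1.37×10^-21 J

For an infinite well E_n = n²h²/(8mL²), so E_1 = h²/(8mL²) = (6.63×10^-34)²/(8·5.54×10^-27·(8.51×10^-11 m)²) = 1.370×10^-21 J.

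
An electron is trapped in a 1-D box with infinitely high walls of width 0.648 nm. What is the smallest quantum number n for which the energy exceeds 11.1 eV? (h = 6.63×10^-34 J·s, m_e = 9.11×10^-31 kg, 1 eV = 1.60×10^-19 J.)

E_1 = h²/(8m_eL²) = 1.436×10^-19 J = 0.8975 eV.
Need n² > 11.1/0.8975 = 12.37, i.e. n > 3.517.
The smallest integer satisfying this is n = 4.

n = 4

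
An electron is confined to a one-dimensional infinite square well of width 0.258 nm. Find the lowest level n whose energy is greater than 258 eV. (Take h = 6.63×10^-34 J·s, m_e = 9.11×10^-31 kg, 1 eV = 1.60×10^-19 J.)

E_1 = h²/(8m_eL²) = 9.061×10^-19 J = 5.663 eV.
Need n² > 258/5.663 = 45.56, i.e. n > 6.750.
The smallest integer satisfying this is n = 7.

n = 7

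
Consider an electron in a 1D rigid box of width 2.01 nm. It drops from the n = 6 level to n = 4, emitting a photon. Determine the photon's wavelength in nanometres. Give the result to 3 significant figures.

λ = 666 nm

E_1 = h²/(8m_eL²) = 1.491×10^-20 J, so ΔE = (6² − 4²)E_1 = 2.982×10^-19 J.
λ = hc/ΔE = (6.626×10^-34·2.998×10^8)/2.982×10^-19 = 6.66×10^-7 m = 666 nm.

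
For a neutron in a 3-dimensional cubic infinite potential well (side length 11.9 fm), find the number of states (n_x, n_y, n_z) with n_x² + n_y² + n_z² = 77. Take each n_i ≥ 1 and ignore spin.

The level has n_x² + n_y² + n_z² = 77. The ordered positive-integer solutions are (2, 3, 8), (2, 8, 3), (3, 2, 8), (3, 8, 2), (4, 5, 6), (4, 6, 5), (5, 4, 6), (5, 6, 4), (6, 4, 5), (6, 5, 4), (8, 2, 3), (8, 3, 2).
That gives 12 states.

degeneracy = 12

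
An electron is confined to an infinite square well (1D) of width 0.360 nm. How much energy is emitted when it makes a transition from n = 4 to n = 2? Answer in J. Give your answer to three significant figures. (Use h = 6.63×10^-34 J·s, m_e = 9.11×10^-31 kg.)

E_1 = h²/(8m_eL²) = 4.654×10^-19 J.
|ΔE| = |4² − 2²|·E_1 = 12·4.654×10^-19 J = 5.58×10^-18 J.

|ΔE| = 5.58×10^-18 J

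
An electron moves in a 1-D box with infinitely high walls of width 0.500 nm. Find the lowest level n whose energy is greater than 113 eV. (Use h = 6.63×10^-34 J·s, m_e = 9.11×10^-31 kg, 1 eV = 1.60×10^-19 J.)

n = 9

E_1 = h²/(8m_eL²) = 2.413×10^-19 J = 1.508 eV.
Need n² > 113/1.508 = 74.93, i.e. n > 8.656.
The smallest integer satisfying this is n = 9.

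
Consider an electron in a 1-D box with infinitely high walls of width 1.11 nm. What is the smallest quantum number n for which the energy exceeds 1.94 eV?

E_1 = h²/(8m_eL²) = 4.890×10^-20 J = 0.3052 eV.
Need n² > 1.94/0.3052 = 6.356, i.e. n > 2.521.
The smallest integer satisfying this is n = 3.

n = 3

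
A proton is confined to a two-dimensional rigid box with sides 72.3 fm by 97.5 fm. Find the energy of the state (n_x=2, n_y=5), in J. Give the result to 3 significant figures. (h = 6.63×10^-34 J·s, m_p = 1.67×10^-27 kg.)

For a 2D rectangular well E = (h²/8m_p)·Σ n_i²/L_i² = (6.63×10^-34)²/(8·1.67×10^-27) · [2²/(72.3 fm)² + 5²/(97.5 fm)²].
Evaluating gives E = 1.12×10^-13 J.

E = 1.12×10^-13 J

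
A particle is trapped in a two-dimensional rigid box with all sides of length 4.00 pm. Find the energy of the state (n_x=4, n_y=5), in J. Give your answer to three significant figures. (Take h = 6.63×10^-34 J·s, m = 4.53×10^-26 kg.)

For a 2D rectangular well E = (h²/8m)·Σ n_i²/L_i² = (6.63×10^-34)²/(8·4.53×10^-26) · [4²/(4.00 pm)² + 5²/(4.00 pm)²].
Evaluating gives E = 3.11×10^-18 J.

E = 3.11×10^-18 J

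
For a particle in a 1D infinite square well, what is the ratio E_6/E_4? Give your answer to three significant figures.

2.25

E_n ∝ n², so E_6/E_4 = 6²/4² = 36/16 = 2.25.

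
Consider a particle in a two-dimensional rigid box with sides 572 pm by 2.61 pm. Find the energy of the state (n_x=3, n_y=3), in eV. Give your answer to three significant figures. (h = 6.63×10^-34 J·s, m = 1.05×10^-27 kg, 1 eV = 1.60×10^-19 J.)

E = 432 eV

For a 2D rectangular well E = (h²/8m)·Σ n_i²/L_i² = (6.63×10^-34)²/(8·1.05×10^-27) · [3²/(572 pm)² + 3²/(2.61 pm)²].
Evaluating gives E = 6.914×10^-17 J = 432 eV.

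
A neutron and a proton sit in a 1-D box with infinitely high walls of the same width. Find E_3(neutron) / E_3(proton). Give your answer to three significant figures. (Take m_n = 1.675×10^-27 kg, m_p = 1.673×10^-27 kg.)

0.999

E_n ∝ 1/m at fixed n and L, so the ratio is m_p/m_n = 1.673×10^-27/1.675×10^-27 = 0.999.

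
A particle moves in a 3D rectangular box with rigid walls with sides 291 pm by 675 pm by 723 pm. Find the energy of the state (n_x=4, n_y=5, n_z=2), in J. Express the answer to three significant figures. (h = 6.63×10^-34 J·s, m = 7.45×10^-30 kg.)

For a 3D rectangular well E = (h²/8m)·Σ n_i²/L_i² = (6.63×10^-34)²/(8·7.45×10^-30) · [4²/(291 pm)² + 5²/(675 pm)² + 2²/(723 pm)²].
Evaluating gives E = 1.85×10^-18 J.

E = 1.85×10^-18 J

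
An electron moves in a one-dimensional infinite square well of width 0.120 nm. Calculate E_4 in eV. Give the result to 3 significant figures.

E_4 = 418 eV

For an infinite well E_n = n²h²/(8m_eL²), so E_1 = h²/(8m_eL²) = (6.626×10^-34)²/(8·9.109×10^-31·(1.20×10^-10 m)²) = 4.184×10^-18 J.
Then E_4 = 4²·E_1 = 16·4.184×10^-18 J = 6.694×10^-17 J.
Converting, E_4 = 6.694×10^-17 J / (1.602×10^-19 J/eV) = 418 eV.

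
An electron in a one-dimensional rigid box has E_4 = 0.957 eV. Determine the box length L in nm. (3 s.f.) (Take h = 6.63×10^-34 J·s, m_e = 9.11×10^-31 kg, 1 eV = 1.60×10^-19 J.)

L = 2.51 nm

From E_n = n²h²/(8m_eL²), L = n·h/√(8m_eE_n).
E_4 = 0.957 eV = 1.531×10^-19 J, so L = 4·6.63×10^-34/√(8·9.11×10^-31·1.531×10^-19) = 2.51×10^-9 m = 2.51 nm.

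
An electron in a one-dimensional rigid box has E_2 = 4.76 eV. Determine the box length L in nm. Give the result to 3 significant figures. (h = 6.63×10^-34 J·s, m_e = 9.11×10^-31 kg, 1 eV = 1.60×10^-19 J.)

From E_n = n²h²/(8m_eL²), L = n·h/√(8m_eE_n).
E_2 = 4.76 eV = 7.616×10^-19 J, so L = 2·6.63×10^-34/√(8·9.11×10^-31·7.616×10^-19) = 5.63×10^-10 m = 0.563 nm.

L = 0.563 nm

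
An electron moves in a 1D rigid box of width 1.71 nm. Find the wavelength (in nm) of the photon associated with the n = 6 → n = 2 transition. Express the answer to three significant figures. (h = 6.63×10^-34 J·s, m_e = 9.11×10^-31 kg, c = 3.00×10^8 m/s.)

E_1 = h²/(8m_eL²) = 2.063×10^-20 J, so ΔE = (6² − 2²)E_1 = 6.602×10^-19 J.
λ = hc/ΔE = (6.63×10^-34·3.00×10^8)/6.602×10^-19 = 3.01×10^-7 m = 301 nm.

λ = 301 nm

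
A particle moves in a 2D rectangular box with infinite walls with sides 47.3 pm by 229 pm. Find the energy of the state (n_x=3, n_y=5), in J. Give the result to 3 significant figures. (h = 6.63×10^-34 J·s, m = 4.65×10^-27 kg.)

For a 2D rectangular well E = (h²/8m)·Σ n_i²/L_i² = (6.63×10^-34)²/(8·4.65×10^-27) · [3²/(47.3 pm)² + 5²/(229 pm)²].
Evaluating gives E = 5.32×10^-20 J.

E = 5.32×10^-20 J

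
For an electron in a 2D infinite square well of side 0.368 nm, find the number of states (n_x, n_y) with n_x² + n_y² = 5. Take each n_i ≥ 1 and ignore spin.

The level has n_x² + n_y² = 5. The ordered positive-integer solutions are (1, 2), (2, 1).
That gives 2 states.

degeneracy = 2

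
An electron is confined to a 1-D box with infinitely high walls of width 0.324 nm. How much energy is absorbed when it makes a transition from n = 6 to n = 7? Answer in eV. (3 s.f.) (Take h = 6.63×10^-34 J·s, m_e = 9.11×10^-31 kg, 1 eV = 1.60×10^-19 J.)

E_1 = h²/(8m_eL²) = 5.746×10^-19 J.
|ΔE| = |6² − 7²|·E_1 = 13·5.746×10^-19 J = 7.470×10^-18 J = 46.7 eV.

|ΔE| = 46.7 eV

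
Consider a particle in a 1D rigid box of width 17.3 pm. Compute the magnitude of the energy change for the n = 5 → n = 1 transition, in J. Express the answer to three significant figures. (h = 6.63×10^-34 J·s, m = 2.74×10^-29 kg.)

E_1 = h²/(8mL²) = 6.700×10^-18 J.
|ΔE| = |5² − 1²|·E_1 = 24·6.700×10^-18 J = 1.61×10^-16 J.

|ΔE| = 1.61×10^-16 J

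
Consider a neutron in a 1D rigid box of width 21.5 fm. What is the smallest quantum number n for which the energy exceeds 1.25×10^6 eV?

n = 2

E_1 = h²/(8m_nL²) = 7.088×10^-14 J = 4.424×10^5 eV.
Need n² > 1.25×10^6/4.424×10^5 = 2.825, i.e. n > 1.681.
The smallest integer satisfying this is n = 2.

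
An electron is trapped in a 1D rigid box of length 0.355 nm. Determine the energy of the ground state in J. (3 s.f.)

For an infinite well E_n = n²h²/(8m_eL²), so E_1 = h²/(8m_eL²) = (6.626×10^-34)²/(8·9.109×10^-31·(3.55×10^-10 m)²) = 4.781×10^-19 J.

E_1 = 4.78×10^-19 J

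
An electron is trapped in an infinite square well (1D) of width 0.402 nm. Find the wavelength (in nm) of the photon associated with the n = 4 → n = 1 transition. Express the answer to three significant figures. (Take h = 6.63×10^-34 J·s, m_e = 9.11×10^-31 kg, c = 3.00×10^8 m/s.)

E_1 = h²/(8m_eL²) = 3.732×10^-19 J, so ΔE = (4² − 1²)E_1 = 5.598×10^-18 J.
λ = hc/ΔE = (6.63×10^-34·3.00×10^8)/5.598×10^-18 = 3.55×10^-8 m = 35.5 nm.

λ = 35.5 nm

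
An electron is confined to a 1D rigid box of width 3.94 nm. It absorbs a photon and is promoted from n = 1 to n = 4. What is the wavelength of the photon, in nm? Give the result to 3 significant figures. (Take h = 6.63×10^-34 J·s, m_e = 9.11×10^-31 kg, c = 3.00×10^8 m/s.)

λ = 3.41×10^3 nm

E_1 = h²/(8m_eL²) = 3.885×10^-21 J, so ΔE = (4² − 1²)E_1 = 5.827×10^-20 J.
λ = hc/ΔE = (6.63×10^-34·3.00×10^8)/5.827×10^-20 = 3.41×10^-6 m = 3.41×10^3 nm.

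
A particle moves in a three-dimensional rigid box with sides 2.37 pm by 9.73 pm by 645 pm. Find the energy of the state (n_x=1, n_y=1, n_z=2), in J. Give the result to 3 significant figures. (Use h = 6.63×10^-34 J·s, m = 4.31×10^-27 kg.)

E = 2.40×10^-18 J

For a 3D rectangular well E = (h²/8m)·Σ n_i²/L_i² = (6.63×10^-34)²/(8·4.31×10^-27) · [1²/(2.37 pm)² + 1²/(9.73 pm)² + 2²/(645 pm)²].
Evaluating gives E = 2.40×10^-18 J.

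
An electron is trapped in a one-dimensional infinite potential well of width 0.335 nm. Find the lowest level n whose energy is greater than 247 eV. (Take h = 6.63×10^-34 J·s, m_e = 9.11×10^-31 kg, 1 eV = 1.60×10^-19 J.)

n = 9

E_1 = h²/(8m_eL²) = 5.374×10^-19 J = 3.359 eV.
Need n² > 247/3.359 = 73.53, i.e. n > 8.575.
The smallest integer satisfying this is n = 9.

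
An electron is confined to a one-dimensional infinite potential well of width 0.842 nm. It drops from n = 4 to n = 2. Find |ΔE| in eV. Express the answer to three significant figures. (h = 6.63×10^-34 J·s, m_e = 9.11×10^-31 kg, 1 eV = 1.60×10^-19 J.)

E_1 = h²/(8m_eL²) = 8.507×10^-20 J.
|ΔE| = |4² − 2²|·E_1 = 12·8.507×10^-20 J = 1.021×10^-18 J = 6.38 eV.

|ΔE| = 6.38 eV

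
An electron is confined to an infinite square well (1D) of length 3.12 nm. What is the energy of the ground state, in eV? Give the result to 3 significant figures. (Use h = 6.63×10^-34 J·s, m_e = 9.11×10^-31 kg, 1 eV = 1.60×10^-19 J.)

E_1 = 0.0387 eV

For an infinite well E_n = n²h²/(8m_eL²), so E_1 = h²/(8m_eL²) = (6.63×10^-34)²/(8·9.11×10^-31·(3.12×10^-9 m)²) = 6.196×10^-21 J.
Converting, E_1 = 6.196×10^-21 J / (1.60×10^-19 J/eV) = 0.0387 eV.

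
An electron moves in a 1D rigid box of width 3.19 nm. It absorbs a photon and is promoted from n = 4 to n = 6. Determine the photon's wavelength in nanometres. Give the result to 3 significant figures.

E_1 = h²/(8m_eL²) = 5.921×10^-21 J, so ΔE = (6² − 4²)E_1 = 1.184×10^-19 J.
λ = hc/ΔE = (6.626×10^-34·2.998×10^8)/1.184×10^-19 = 1.68×10^-6 m = 1.68×10^3 nm.

λ = 1.68×10^3 nm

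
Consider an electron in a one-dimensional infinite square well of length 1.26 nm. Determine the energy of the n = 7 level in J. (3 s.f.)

For an infinite well E_n = n²h²/(8m_eL²), so E_1 = h²/(8m_eL²) = (6.626×10^-34)²/(8·9.109×10^-31·(1.26×10^-9 m)²) = 3.795×10^-20 J.
Then E_7 = 7²·E_1 = 49·3.795×10^-20 J = 1.86×10^-18 J.

E_7 = 1.86×10^-18 J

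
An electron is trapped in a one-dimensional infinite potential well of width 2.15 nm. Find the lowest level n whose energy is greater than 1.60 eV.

E_1 = h²/(8m_eL²) = 1.303×10^-20 J = 0.08134 eV.
Need n² > 1.60/0.08134 = 19.67, i.e. n > 4.435.
The smallest integer satisfying this is n = 5.

n = 5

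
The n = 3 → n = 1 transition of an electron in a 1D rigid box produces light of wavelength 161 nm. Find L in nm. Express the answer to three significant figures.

The photon carries ΔE = hc/λ = 6.626×10^-34·2.998×10^8/1.61×10^-7 m = 1.234×10^-18 J.
Since ΔE = (3² − 1²)E_1, E_1 = 1.542×10^-19 J, and L = h/√(8m_eE_1) = 6.25×10^-10 m = 0.625 nm.

L = 0.625 nm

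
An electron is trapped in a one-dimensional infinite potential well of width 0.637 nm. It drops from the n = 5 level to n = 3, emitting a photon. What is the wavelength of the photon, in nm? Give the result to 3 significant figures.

E_1 = h²/(8m_eL²) = 1.485×10^-19 J, so ΔE = (5² − 3²)E_1 = 2.376×10^-18 J.
λ = hc/ΔE = (6.626×10^-34·2.998×10^8)/2.376×10^-18 = 8.36×10^-8 m = 83.6 nm.

λ = 83.6 nm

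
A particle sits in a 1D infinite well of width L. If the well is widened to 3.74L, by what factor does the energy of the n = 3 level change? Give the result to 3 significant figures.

0.0715

E_n ∝ 1/L², so the energy scales by 1/3.74² = 0.0715.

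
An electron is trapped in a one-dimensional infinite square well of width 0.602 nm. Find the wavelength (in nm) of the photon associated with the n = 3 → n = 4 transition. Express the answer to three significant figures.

E_1 = h²/(8m_eL²) = 1.662×10^-19 J, so ΔE = (4² − 3²)E_1 = 1.163×10^-18 J.
λ = hc/ΔE = (6.626×10^-34·2.998×10^8)/1.163×10^-18 = 1.71×10^-7 m = 171 nm.

λ = 171 nm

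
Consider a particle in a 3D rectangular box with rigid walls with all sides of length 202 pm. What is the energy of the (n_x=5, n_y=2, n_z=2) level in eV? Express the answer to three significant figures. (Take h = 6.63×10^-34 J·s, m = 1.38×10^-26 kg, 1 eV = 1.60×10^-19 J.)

E = 0.0201 eV

For a 3D rectangular well E = (h²/8m)·Σ n_i²/L_i² = (6.63×10^-34)²/(8·1.38×10^-26) · [5²/(202 pm)² + 2²/(202 pm)² + 2²/(202 pm)²].
Evaluating gives E = 3.220×10^-21 J = 0.0201 eV.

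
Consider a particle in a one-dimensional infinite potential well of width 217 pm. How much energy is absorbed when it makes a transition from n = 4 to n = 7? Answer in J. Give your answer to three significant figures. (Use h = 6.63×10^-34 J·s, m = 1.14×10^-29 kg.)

E_1 = h²/(8mL²) = 1.024×10^-19 J.
|ΔE| = |4² − 7²|·E_1 = 33·1.024×10^-19 J = 3.38×10^-18 J.

|ΔE| = 3.38×10^-18 J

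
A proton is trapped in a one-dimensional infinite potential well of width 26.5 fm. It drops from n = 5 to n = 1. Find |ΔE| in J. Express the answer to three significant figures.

E_1 = h²/(8m_pL²) = 4.671×10^-14 J.
|ΔE| = |5² − 1²|·E_1 = 24·4.671×10^-14 J = 1.12×10^-12 J.

|ΔE| = 1.12×10^-12 J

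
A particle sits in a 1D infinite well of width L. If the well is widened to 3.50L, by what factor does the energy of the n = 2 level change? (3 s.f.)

E_n ∝ 1/L², so the energy scales by 1/3.50² = 0.0816.

0.0816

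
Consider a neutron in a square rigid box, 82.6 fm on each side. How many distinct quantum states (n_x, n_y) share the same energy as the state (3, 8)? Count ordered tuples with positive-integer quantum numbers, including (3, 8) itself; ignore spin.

The level has n_x² + n_y² = 73. The ordered positive-integer solutions are (3, 8), (8, 3).
That gives 2 states.

degeneracy = 2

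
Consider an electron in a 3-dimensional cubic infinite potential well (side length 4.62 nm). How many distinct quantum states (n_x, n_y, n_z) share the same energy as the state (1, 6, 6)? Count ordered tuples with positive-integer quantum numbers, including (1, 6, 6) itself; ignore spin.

degeneracy = 3

The level has n_x² + n_y² + n_z² = 73. The ordered positive-integer solutions are (1, 6, 6), (6, 1, 6), (6, 6, 1).
That gives 3 states.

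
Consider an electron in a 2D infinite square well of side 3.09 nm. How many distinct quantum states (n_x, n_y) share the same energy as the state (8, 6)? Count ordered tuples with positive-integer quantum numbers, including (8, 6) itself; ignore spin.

degeneracy = 2

The level has n_x² + n_y² = 100. The ordered positive-integer solutions are (6, 8), (8, 6).
That gives 2 states.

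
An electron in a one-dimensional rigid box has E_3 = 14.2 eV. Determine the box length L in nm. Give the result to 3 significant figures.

From E_n = n²h²/(8m_eL²), L = n·h/√(8m_eE_n).
E_3 = 14.2 eV = 2.275×10^-18 J, so L = 3·6.626×10^-34/√(8·9.109×10^-31·2.275×10^-18) = 4.88×10^-10 m = 0.488 nm.

L = 0.488 nm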